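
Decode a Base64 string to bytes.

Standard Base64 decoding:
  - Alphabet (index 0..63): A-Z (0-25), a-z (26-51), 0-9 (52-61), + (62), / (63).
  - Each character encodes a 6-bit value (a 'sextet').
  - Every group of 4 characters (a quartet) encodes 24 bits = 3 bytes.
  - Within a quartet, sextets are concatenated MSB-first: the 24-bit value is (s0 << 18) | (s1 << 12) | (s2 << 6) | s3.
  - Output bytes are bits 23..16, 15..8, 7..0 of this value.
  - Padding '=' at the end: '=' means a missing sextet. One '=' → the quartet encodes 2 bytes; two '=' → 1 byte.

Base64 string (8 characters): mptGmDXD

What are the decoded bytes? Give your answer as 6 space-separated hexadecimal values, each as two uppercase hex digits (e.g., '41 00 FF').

Answer: 9A 9B 46 98 35 C3

Derivation:
After char 0 ('m'=38): chars_in_quartet=1 acc=0x26 bytes_emitted=0
After char 1 ('p'=41): chars_in_quartet=2 acc=0x9A9 bytes_emitted=0
After char 2 ('t'=45): chars_in_quartet=3 acc=0x26A6D bytes_emitted=0
After char 3 ('G'=6): chars_in_quartet=4 acc=0x9A9B46 -> emit 9A 9B 46, reset; bytes_emitted=3
After char 4 ('m'=38): chars_in_quartet=1 acc=0x26 bytes_emitted=3
After char 5 ('D'=3): chars_in_quartet=2 acc=0x983 bytes_emitted=3
After char 6 ('X'=23): chars_in_quartet=3 acc=0x260D7 bytes_emitted=3
After char 7 ('D'=3): chars_in_quartet=4 acc=0x9835C3 -> emit 98 35 C3, reset; bytes_emitted=6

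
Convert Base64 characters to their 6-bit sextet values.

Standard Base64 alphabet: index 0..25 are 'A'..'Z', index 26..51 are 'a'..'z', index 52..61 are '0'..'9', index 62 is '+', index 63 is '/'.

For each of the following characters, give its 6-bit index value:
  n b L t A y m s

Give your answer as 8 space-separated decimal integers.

'n': a..z range, 26 + ord('n') − ord('a') = 39
'b': a..z range, 26 + ord('b') − ord('a') = 27
'L': A..Z range, ord('L') − ord('A') = 11
't': a..z range, 26 + ord('t') − ord('a') = 45
'A': A..Z range, ord('A') − ord('A') = 0
'y': a..z range, 26 + ord('y') − ord('a') = 50
'm': a..z range, 26 + ord('m') − ord('a') = 38
's': a..z range, 26 + ord('s') − ord('a') = 44

Answer: 39 27 11 45 0 50 38 44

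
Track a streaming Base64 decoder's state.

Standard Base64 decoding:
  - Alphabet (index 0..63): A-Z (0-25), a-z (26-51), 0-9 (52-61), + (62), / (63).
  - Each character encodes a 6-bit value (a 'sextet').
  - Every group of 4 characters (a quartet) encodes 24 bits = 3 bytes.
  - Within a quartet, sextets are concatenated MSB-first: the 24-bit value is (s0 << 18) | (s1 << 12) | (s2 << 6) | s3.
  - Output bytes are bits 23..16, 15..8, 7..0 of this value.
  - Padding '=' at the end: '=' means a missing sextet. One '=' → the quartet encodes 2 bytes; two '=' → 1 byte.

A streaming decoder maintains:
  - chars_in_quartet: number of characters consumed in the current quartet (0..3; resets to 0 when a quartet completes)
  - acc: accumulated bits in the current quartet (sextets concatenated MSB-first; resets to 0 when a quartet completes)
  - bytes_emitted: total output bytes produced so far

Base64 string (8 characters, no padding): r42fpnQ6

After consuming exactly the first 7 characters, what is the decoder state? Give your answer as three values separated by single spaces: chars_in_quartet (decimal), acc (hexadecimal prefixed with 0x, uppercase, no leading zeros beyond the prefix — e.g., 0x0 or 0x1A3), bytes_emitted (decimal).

After char 0 ('r'=43): chars_in_quartet=1 acc=0x2B bytes_emitted=0
After char 1 ('4'=56): chars_in_quartet=2 acc=0xAF8 bytes_emitted=0
After char 2 ('2'=54): chars_in_quartet=3 acc=0x2BE36 bytes_emitted=0
After char 3 ('f'=31): chars_in_quartet=4 acc=0xAF8D9F -> emit AF 8D 9F, reset; bytes_emitted=3
After char 4 ('p'=41): chars_in_quartet=1 acc=0x29 bytes_emitted=3
After char 5 ('n'=39): chars_in_quartet=2 acc=0xA67 bytes_emitted=3
After char 6 ('Q'=16): chars_in_quartet=3 acc=0x299D0 bytes_emitted=3

Answer: 3 0x299D0 3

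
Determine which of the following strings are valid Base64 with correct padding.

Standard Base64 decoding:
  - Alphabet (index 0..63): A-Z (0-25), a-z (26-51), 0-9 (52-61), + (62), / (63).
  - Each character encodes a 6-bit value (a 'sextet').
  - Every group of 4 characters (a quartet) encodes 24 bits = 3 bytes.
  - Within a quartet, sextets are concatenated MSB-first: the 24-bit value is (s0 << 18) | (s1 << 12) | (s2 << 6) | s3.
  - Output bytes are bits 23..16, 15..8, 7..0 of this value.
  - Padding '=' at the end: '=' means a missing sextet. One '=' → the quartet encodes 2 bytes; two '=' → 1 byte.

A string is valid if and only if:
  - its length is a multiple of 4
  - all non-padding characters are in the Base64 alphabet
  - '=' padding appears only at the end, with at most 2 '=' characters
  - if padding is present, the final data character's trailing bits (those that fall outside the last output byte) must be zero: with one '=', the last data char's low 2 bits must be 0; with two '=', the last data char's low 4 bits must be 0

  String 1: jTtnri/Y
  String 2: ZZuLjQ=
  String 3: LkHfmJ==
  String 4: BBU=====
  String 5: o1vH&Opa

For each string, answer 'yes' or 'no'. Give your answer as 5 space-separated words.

Answer: yes no no no no

Derivation:
String 1: 'jTtnri/Y' → valid
String 2: 'ZZuLjQ=' → invalid (len=7 not mult of 4)
String 3: 'LkHfmJ==' → invalid (bad trailing bits)
String 4: 'BBU=====' → invalid (5 pad chars (max 2))
String 5: 'o1vH&Opa' → invalid (bad char(s): ['&'])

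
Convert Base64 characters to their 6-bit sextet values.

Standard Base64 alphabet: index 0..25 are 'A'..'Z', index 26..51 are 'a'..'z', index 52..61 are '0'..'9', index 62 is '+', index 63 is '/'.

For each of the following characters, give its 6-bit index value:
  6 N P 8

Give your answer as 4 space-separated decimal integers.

Answer: 58 13 15 60

Derivation:
'6': 0..9 range, 52 + ord('6') − ord('0') = 58
'N': A..Z range, ord('N') − ord('A') = 13
'P': A..Z range, ord('P') − ord('A') = 15
'8': 0..9 range, 52 + ord('8') − ord('0') = 60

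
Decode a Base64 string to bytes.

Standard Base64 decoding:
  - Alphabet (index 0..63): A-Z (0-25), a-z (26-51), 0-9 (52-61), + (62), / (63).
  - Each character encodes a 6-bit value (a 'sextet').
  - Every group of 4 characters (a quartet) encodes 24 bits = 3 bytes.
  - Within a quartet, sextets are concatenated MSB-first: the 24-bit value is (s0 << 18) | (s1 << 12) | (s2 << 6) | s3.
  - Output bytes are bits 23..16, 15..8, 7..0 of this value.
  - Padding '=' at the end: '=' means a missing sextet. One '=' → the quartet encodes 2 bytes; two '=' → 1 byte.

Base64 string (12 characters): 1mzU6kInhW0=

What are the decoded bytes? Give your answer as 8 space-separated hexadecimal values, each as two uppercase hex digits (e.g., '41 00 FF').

After char 0 ('1'=53): chars_in_quartet=1 acc=0x35 bytes_emitted=0
After char 1 ('m'=38): chars_in_quartet=2 acc=0xD66 bytes_emitted=0
After char 2 ('z'=51): chars_in_quartet=3 acc=0x359B3 bytes_emitted=0
After char 3 ('U'=20): chars_in_quartet=4 acc=0xD66CD4 -> emit D6 6C D4, reset; bytes_emitted=3
After char 4 ('6'=58): chars_in_quartet=1 acc=0x3A bytes_emitted=3
After char 5 ('k'=36): chars_in_quartet=2 acc=0xEA4 bytes_emitted=3
After char 6 ('I'=8): chars_in_quartet=3 acc=0x3A908 bytes_emitted=3
After char 7 ('n'=39): chars_in_quartet=4 acc=0xEA4227 -> emit EA 42 27, reset; bytes_emitted=6
After char 8 ('h'=33): chars_in_quartet=1 acc=0x21 bytes_emitted=6
After char 9 ('W'=22): chars_in_quartet=2 acc=0x856 bytes_emitted=6
After char 10 ('0'=52): chars_in_quartet=3 acc=0x215B4 bytes_emitted=6
Padding '=': partial quartet acc=0x215B4 -> emit 85 6D; bytes_emitted=8

Answer: D6 6C D4 EA 42 27 85 6D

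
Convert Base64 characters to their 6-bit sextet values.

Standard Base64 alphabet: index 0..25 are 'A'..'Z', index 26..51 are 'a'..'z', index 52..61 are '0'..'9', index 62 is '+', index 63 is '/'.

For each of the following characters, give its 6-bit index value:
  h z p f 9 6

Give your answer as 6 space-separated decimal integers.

'h': a..z range, 26 + ord('h') − ord('a') = 33
'z': a..z range, 26 + ord('z') − ord('a') = 51
'p': a..z range, 26 + ord('p') − ord('a') = 41
'f': a..z range, 26 + ord('f') − ord('a') = 31
'9': 0..9 range, 52 + ord('9') − ord('0') = 61
'6': 0..9 range, 52 + ord('6') − ord('0') = 58

Answer: 33 51 41 31 61 58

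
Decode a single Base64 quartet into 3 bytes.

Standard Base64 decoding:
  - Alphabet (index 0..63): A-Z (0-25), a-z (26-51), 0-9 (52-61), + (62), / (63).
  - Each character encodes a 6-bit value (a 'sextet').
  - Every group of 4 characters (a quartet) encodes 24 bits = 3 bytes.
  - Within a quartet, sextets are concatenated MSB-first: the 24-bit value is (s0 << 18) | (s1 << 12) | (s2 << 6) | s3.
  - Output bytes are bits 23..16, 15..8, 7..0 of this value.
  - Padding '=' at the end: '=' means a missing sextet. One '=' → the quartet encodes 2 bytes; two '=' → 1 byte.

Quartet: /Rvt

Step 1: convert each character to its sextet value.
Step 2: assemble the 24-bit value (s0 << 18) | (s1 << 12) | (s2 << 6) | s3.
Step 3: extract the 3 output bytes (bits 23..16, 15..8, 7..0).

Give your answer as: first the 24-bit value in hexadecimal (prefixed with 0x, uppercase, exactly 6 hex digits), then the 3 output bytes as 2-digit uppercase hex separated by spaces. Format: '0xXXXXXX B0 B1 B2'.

Sextets: /=63, R=17, v=47, t=45
24-bit: (63<<18) | (17<<12) | (47<<6) | 45
      = 0xFC0000 | 0x011000 | 0x000BC0 | 0x00002D
      = 0xFD1BED
Bytes: (v>>16)&0xFF=FD, (v>>8)&0xFF=1B, v&0xFF=ED

Answer: 0xFD1BED FD 1B ED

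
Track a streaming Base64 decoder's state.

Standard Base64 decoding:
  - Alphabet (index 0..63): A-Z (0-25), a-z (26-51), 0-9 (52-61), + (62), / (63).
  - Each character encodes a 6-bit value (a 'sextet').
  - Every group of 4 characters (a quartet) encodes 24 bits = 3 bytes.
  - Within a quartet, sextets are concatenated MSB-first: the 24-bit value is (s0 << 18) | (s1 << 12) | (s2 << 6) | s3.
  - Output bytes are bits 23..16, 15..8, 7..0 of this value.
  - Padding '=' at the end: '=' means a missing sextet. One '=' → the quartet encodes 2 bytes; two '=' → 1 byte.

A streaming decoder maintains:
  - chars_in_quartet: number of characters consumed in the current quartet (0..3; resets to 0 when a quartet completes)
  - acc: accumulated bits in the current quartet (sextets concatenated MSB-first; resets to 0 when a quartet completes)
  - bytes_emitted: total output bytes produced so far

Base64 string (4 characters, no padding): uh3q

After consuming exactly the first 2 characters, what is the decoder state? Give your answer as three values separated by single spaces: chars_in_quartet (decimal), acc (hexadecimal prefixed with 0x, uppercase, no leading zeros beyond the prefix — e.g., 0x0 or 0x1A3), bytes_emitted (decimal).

After char 0 ('u'=46): chars_in_quartet=1 acc=0x2E bytes_emitted=0
After char 1 ('h'=33): chars_in_quartet=2 acc=0xBA1 bytes_emitted=0

Answer: 2 0xBA1 0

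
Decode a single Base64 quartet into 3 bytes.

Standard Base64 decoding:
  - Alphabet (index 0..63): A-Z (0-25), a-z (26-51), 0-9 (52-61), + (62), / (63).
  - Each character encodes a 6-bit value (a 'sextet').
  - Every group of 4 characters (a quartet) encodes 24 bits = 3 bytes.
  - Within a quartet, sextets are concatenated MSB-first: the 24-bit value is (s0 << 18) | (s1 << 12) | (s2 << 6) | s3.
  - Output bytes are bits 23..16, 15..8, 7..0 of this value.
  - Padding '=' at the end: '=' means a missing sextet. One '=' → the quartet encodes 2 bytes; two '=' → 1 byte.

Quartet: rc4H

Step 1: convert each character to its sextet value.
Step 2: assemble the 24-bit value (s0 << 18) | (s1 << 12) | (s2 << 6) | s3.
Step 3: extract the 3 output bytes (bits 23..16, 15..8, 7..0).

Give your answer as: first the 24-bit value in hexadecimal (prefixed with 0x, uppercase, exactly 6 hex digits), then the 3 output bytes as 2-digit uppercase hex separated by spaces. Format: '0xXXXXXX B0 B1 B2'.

Answer: 0xADCE07 AD CE 07

Derivation:
Sextets: r=43, c=28, 4=56, H=7
24-bit: (43<<18) | (28<<12) | (56<<6) | 7
      = 0xAC0000 | 0x01C000 | 0x000E00 | 0x000007
      = 0xADCE07
Bytes: (v>>16)&0xFF=AD, (v>>8)&0xFF=CE, v&0xFF=07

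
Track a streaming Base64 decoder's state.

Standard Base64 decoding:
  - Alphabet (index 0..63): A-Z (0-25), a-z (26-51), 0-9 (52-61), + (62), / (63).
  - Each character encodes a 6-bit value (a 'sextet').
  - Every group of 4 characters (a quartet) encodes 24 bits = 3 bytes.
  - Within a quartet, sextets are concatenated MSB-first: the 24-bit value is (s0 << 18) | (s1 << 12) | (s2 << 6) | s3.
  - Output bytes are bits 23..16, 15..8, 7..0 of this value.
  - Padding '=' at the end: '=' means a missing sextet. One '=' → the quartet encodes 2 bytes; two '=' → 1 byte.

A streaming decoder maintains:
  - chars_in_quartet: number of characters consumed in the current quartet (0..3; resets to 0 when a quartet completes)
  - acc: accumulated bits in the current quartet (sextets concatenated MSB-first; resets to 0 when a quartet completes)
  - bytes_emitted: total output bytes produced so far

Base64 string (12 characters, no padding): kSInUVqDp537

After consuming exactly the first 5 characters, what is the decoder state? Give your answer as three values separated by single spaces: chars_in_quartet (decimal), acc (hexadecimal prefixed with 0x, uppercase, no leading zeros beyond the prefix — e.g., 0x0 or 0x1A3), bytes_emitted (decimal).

Answer: 1 0x14 3

Derivation:
After char 0 ('k'=36): chars_in_quartet=1 acc=0x24 bytes_emitted=0
After char 1 ('S'=18): chars_in_quartet=2 acc=0x912 bytes_emitted=0
After char 2 ('I'=8): chars_in_quartet=3 acc=0x24488 bytes_emitted=0
After char 3 ('n'=39): chars_in_quartet=4 acc=0x912227 -> emit 91 22 27, reset; bytes_emitted=3
After char 4 ('U'=20): chars_in_quartet=1 acc=0x14 bytes_emitted=3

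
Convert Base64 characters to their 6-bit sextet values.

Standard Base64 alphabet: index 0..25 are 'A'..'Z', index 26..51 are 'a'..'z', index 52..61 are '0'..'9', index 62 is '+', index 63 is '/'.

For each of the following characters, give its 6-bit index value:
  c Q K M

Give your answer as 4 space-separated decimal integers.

Answer: 28 16 10 12

Derivation:
'c': a..z range, 26 + ord('c') − ord('a') = 28
'Q': A..Z range, ord('Q') − ord('A') = 16
'K': A..Z range, ord('K') − ord('A') = 10
'M': A..Z range, ord('M') − ord('A') = 12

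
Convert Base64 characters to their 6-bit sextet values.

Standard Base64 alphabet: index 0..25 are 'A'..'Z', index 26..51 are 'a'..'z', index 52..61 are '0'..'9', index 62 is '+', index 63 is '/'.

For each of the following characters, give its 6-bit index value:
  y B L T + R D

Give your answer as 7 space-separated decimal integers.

Answer: 50 1 11 19 62 17 3

Derivation:
'y': a..z range, 26 + ord('y') − ord('a') = 50
'B': A..Z range, ord('B') − ord('A') = 1
'L': A..Z range, ord('L') − ord('A') = 11
'T': A..Z range, ord('T') − ord('A') = 19
'+': index 62
'R': A..Z range, ord('R') − ord('A') = 17
'D': A..Z range, ord('D') − ord('A') = 3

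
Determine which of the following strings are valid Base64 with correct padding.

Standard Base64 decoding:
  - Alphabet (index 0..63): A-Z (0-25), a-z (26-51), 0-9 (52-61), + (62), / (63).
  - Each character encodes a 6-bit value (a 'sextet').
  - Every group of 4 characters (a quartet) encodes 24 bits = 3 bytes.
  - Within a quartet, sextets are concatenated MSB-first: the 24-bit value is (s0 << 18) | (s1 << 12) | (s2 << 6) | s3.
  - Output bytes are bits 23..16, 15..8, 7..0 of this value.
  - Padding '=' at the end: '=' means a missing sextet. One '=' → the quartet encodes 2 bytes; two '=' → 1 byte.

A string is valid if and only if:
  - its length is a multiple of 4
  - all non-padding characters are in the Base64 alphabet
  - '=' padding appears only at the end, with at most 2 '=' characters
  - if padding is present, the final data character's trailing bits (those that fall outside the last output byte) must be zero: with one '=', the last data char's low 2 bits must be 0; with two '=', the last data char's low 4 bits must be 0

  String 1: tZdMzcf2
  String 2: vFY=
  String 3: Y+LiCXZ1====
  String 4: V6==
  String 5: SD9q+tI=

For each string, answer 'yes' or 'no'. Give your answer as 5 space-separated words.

Answer: yes yes no no yes

Derivation:
String 1: 'tZdMzcf2' → valid
String 2: 'vFY=' → valid
String 3: 'Y+LiCXZ1====' → invalid (4 pad chars (max 2))
String 4: 'V6==' → invalid (bad trailing bits)
String 5: 'SD9q+tI=' → valid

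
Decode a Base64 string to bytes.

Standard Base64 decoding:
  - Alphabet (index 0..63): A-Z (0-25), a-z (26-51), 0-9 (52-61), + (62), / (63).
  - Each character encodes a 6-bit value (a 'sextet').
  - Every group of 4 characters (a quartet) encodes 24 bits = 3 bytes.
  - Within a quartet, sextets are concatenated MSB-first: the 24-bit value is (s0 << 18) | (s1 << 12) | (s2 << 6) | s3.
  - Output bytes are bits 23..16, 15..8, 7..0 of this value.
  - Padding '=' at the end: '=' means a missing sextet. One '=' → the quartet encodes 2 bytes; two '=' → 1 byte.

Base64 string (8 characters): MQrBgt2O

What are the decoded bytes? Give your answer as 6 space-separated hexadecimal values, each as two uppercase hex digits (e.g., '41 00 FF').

Answer: 31 0A C1 82 DD 8E

Derivation:
After char 0 ('M'=12): chars_in_quartet=1 acc=0xC bytes_emitted=0
After char 1 ('Q'=16): chars_in_quartet=2 acc=0x310 bytes_emitted=0
After char 2 ('r'=43): chars_in_quartet=3 acc=0xC42B bytes_emitted=0
After char 3 ('B'=1): chars_in_quartet=4 acc=0x310AC1 -> emit 31 0A C1, reset; bytes_emitted=3
After char 4 ('g'=32): chars_in_quartet=1 acc=0x20 bytes_emitted=3
After char 5 ('t'=45): chars_in_quartet=2 acc=0x82D bytes_emitted=3
After char 6 ('2'=54): chars_in_quartet=3 acc=0x20B76 bytes_emitted=3
After char 7 ('O'=14): chars_in_quartet=4 acc=0x82DD8E -> emit 82 DD 8E, reset; bytes_emitted=6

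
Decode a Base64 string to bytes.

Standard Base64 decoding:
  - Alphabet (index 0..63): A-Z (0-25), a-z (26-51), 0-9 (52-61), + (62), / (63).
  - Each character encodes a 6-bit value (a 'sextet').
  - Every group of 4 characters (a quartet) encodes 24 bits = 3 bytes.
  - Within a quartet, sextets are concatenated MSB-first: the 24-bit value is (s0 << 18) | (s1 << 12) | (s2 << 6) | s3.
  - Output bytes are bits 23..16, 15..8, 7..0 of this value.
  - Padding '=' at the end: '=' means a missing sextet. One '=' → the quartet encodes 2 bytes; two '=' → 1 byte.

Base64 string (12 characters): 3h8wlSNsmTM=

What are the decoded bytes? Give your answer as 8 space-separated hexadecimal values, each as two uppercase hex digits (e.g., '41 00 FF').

Answer: DE 1F 30 95 23 6C 99 33

Derivation:
After char 0 ('3'=55): chars_in_quartet=1 acc=0x37 bytes_emitted=0
After char 1 ('h'=33): chars_in_quartet=2 acc=0xDE1 bytes_emitted=0
After char 2 ('8'=60): chars_in_quartet=3 acc=0x3787C bytes_emitted=0
After char 3 ('w'=48): chars_in_quartet=4 acc=0xDE1F30 -> emit DE 1F 30, reset; bytes_emitted=3
After char 4 ('l'=37): chars_in_quartet=1 acc=0x25 bytes_emitted=3
After char 5 ('S'=18): chars_in_quartet=2 acc=0x952 bytes_emitted=3
After char 6 ('N'=13): chars_in_quartet=3 acc=0x2548D bytes_emitted=3
After char 7 ('s'=44): chars_in_quartet=4 acc=0x95236C -> emit 95 23 6C, reset; bytes_emitted=6
After char 8 ('m'=38): chars_in_quartet=1 acc=0x26 bytes_emitted=6
After char 9 ('T'=19): chars_in_quartet=2 acc=0x993 bytes_emitted=6
After char 10 ('M'=12): chars_in_quartet=3 acc=0x264CC bytes_emitted=6
Padding '=': partial quartet acc=0x264CC -> emit 99 33; bytes_emitted=8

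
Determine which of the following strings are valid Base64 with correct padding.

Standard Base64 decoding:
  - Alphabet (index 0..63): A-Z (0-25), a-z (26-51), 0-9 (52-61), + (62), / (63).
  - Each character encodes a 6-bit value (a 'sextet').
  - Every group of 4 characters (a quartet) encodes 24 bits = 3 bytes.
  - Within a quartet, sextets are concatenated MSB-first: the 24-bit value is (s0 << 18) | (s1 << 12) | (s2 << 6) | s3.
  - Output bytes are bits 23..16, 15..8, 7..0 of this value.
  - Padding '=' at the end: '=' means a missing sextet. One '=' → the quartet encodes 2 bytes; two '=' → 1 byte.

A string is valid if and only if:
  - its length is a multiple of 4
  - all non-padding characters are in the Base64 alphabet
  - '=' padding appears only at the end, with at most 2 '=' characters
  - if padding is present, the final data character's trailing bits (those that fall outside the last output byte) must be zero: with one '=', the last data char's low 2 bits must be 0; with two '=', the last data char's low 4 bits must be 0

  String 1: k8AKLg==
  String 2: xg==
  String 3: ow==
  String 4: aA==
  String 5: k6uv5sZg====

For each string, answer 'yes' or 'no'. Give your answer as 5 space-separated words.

String 1: 'k8AKLg==' → valid
String 2: 'xg==' → valid
String 3: 'ow==' → valid
String 4: 'aA==' → valid
String 5: 'k6uv5sZg====' → invalid (4 pad chars (max 2))

Answer: yes yes yes yes no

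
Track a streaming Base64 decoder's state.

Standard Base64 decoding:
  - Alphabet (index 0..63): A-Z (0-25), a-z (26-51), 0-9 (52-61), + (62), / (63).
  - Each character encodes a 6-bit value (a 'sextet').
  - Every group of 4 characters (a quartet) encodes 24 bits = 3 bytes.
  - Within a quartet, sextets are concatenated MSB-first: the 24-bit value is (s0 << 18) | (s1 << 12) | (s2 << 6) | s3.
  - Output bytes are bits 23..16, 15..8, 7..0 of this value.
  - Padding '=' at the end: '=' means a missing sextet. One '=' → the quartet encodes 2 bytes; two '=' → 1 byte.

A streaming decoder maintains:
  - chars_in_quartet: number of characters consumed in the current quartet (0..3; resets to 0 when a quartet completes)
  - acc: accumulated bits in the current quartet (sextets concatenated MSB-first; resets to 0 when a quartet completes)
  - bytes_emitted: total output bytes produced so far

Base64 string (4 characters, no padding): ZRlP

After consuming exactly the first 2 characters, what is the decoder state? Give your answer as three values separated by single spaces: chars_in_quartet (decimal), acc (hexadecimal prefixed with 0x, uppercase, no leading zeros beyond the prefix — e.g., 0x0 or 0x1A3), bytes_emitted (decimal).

Answer: 2 0x651 0

Derivation:
After char 0 ('Z'=25): chars_in_quartet=1 acc=0x19 bytes_emitted=0
After char 1 ('R'=17): chars_in_quartet=2 acc=0x651 bytes_emitted=0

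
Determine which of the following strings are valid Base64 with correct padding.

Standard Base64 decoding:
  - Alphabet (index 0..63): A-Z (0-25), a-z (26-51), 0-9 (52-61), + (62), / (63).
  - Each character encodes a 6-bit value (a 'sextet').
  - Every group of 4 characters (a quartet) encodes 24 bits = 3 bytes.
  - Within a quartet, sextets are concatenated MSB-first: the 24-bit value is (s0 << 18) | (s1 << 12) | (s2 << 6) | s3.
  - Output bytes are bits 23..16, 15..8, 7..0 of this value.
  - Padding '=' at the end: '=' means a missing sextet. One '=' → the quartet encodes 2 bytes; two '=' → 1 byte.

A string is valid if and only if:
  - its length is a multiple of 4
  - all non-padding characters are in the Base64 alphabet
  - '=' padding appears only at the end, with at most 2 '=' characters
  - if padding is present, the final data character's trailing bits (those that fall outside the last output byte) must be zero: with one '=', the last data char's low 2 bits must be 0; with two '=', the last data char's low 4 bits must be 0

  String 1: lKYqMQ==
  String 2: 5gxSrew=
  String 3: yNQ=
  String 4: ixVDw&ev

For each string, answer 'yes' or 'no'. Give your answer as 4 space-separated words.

Answer: yes yes yes no

Derivation:
String 1: 'lKYqMQ==' → valid
String 2: '5gxSrew=' → valid
String 3: 'yNQ=' → valid
String 4: 'ixVDw&ev' → invalid (bad char(s): ['&'])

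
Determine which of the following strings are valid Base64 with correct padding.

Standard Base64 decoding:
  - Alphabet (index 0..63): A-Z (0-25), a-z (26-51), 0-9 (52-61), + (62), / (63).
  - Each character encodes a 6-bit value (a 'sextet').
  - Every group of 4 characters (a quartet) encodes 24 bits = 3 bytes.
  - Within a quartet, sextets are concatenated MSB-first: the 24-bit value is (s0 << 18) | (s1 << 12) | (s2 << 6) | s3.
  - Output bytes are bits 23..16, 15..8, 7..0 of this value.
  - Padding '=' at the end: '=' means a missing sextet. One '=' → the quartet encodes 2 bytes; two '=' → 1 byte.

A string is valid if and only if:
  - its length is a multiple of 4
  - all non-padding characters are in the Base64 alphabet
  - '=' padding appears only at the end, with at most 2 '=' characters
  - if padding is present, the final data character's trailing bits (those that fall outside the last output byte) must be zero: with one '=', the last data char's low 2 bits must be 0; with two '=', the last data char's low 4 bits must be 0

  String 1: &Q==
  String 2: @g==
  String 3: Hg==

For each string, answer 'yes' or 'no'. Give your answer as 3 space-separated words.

String 1: '&Q==' → invalid (bad char(s): ['&'])
String 2: '@g==' → invalid (bad char(s): ['@'])
String 3: 'Hg==' → valid

Answer: no no yes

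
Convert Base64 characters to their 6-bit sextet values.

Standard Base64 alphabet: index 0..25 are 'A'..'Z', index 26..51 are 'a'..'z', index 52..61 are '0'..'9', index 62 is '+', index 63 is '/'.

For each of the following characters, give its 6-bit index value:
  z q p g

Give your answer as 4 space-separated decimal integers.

Answer: 51 42 41 32

Derivation:
'z': a..z range, 26 + ord('z') − ord('a') = 51
'q': a..z range, 26 + ord('q') − ord('a') = 42
'p': a..z range, 26 + ord('p') − ord('a') = 41
'g': a..z range, 26 + ord('g') − ord('a') = 32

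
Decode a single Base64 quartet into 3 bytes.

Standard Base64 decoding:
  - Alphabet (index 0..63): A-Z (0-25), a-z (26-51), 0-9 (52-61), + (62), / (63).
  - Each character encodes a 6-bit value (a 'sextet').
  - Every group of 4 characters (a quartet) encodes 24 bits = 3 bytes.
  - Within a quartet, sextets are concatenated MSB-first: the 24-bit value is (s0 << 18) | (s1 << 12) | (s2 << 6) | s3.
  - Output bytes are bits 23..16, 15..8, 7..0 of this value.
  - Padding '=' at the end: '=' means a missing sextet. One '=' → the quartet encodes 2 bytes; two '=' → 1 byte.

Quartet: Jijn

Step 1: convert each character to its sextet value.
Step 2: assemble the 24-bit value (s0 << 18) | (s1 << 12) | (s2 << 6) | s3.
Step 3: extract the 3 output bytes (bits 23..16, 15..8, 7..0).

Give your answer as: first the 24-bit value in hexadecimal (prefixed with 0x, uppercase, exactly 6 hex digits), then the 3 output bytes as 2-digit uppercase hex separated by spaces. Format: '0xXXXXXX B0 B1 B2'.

Answer: 0x2628E7 26 28 E7

Derivation:
Sextets: J=9, i=34, j=35, n=39
24-bit: (9<<18) | (34<<12) | (35<<6) | 39
      = 0x240000 | 0x022000 | 0x0008C0 | 0x000027
      = 0x2628E7
Bytes: (v>>16)&0xFF=26, (v>>8)&0xFF=28, v&0xFF=E7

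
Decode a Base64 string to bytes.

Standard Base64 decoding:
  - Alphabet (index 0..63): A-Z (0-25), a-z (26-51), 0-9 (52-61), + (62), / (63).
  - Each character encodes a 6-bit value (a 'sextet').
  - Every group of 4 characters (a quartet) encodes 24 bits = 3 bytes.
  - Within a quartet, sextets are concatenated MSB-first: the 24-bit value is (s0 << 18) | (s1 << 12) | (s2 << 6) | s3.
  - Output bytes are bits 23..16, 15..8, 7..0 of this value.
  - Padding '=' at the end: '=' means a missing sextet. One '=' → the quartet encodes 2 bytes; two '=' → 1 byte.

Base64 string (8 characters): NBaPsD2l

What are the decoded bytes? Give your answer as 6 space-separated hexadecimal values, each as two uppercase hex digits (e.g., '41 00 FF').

Answer: 34 16 8F B0 3D A5

Derivation:
After char 0 ('N'=13): chars_in_quartet=1 acc=0xD bytes_emitted=0
After char 1 ('B'=1): chars_in_quartet=2 acc=0x341 bytes_emitted=0
After char 2 ('a'=26): chars_in_quartet=3 acc=0xD05A bytes_emitted=0
After char 3 ('P'=15): chars_in_quartet=4 acc=0x34168F -> emit 34 16 8F, reset; bytes_emitted=3
After char 4 ('s'=44): chars_in_quartet=1 acc=0x2C bytes_emitted=3
After char 5 ('D'=3): chars_in_quartet=2 acc=0xB03 bytes_emitted=3
After char 6 ('2'=54): chars_in_quartet=3 acc=0x2C0F6 bytes_emitted=3
After char 7 ('l'=37): chars_in_quartet=4 acc=0xB03DA5 -> emit B0 3D A5, reset; bytes_emitted=6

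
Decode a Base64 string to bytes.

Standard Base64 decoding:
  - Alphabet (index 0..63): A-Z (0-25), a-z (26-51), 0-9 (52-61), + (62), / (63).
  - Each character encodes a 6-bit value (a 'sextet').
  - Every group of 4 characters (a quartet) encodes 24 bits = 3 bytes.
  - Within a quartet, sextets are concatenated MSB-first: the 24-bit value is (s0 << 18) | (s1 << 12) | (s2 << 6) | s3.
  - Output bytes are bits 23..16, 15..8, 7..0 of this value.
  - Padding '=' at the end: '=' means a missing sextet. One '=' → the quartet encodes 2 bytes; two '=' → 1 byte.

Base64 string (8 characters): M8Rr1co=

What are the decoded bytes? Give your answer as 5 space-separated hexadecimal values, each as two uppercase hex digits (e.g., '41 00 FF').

Answer: 33 C4 6B D5 CA

Derivation:
After char 0 ('M'=12): chars_in_quartet=1 acc=0xC bytes_emitted=0
After char 1 ('8'=60): chars_in_quartet=2 acc=0x33C bytes_emitted=0
After char 2 ('R'=17): chars_in_quartet=3 acc=0xCF11 bytes_emitted=0
After char 3 ('r'=43): chars_in_quartet=4 acc=0x33C46B -> emit 33 C4 6B, reset; bytes_emitted=3
After char 4 ('1'=53): chars_in_quartet=1 acc=0x35 bytes_emitted=3
After char 5 ('c'=28): chars_in_quartet=2 acc=0xD5C bytes_emitted=3
After char 6 ('o'=40): chars_in_quartet=3 acc=0x35728 bytes_emitted=3
Padding '=': partial quartet acc=0x35728 -> emit D5 CA; bytes_emitted=5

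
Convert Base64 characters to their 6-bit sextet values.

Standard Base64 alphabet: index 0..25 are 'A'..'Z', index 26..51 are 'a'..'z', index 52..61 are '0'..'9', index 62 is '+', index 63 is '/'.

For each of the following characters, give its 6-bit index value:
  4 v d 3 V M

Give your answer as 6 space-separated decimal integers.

Answer: 56 47 29 55 21 12

Derivation:
'4': 0..9 range, 52 + ord('4') − ord('0') = 56
'v': a..z range, 26 + ord('v') − ord('a') = 47
'd': a..z range, 26 + ord('d') − ord('a') = 29
'3': 0..9 range, 52 + ord('3') − ord('0') = 55
'V': A..Z range, ord('V') − ord('A') = 21
'M': A..Z range, ord('M') − ord('A') = 12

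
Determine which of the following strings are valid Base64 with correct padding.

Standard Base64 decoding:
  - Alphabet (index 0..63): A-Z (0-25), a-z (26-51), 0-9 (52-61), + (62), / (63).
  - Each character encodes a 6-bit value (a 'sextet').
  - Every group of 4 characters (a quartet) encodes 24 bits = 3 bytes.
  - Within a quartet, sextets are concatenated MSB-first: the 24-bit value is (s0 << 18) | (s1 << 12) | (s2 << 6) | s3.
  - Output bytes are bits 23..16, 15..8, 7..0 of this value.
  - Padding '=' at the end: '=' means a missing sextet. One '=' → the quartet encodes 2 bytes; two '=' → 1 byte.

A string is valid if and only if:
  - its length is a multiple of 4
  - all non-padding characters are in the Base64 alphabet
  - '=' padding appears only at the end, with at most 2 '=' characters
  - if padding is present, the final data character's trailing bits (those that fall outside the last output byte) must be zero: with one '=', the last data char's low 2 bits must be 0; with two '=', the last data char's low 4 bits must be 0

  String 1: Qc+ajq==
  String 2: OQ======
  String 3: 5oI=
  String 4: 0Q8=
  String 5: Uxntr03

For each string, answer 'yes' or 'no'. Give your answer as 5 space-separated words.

Answer: no no yes yes no

Derivation:
String 1: 'Qc+ajq==' → invalid (bad trailing bits)
String 2: 'OQ======' → invalid (6 pad chars (max 2))
String 3: '5oI=' → valid
String 4: '0Q8=' → valid
String 5: 'Uxntr03' → invalid (len=7 not mult of 4)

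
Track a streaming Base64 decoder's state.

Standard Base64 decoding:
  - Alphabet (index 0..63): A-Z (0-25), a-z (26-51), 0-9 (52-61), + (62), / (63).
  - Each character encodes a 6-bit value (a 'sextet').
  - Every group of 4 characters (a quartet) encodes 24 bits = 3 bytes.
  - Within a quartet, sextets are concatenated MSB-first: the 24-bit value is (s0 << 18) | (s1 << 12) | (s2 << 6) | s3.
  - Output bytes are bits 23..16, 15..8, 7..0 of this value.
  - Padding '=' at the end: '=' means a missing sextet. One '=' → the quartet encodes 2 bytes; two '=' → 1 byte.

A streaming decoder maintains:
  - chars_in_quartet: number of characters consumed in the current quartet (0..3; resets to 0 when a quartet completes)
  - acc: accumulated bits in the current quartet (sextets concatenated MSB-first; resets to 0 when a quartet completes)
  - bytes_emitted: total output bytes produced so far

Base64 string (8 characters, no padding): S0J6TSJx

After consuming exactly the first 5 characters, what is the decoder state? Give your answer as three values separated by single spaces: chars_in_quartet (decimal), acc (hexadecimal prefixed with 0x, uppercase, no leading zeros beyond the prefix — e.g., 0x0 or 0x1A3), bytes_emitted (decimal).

Answer: 1 0x13 3

Derivation:
After char 0 ('S'=18): chars_in_quartet=1 acc=0x12 bytes_emitted=0
After char 1 ('0'=52): chars_in_quartet=2 acc=0x4B4 bytes_emitted=0
After char 2 ('J'=9): chars_in_quartet=3 acc=0x12D09 bytes_emitted=0
After char 3 ('6'=58): chars_in_quartet=4 acc=0x4B427A -> emit 4B 42 7A, reset; bytes_emitted=3
After char 4 ('T'=19): chars_in_quartet=1 acc=0x13 bytes_emitted=3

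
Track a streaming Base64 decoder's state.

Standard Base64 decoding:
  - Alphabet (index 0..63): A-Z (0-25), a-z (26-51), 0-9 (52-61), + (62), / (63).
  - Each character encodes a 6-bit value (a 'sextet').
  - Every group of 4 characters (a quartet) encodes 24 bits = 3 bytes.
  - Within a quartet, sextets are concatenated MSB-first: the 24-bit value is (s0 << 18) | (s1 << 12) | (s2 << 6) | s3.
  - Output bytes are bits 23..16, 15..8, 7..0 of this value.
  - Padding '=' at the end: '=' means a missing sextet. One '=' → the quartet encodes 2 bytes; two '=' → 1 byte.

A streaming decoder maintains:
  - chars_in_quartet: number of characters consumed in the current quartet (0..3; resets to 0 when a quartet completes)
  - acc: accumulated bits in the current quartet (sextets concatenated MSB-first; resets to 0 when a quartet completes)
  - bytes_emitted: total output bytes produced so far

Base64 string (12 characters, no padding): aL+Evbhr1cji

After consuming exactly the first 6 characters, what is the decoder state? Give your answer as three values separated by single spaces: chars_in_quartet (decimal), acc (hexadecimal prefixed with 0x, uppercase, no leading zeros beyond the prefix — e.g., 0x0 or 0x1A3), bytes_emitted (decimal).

Answer: 2 0xBDB 3

Derivation:
After char 0 ('a'=26): chars_in_quartet=1 acc=0x1A bytes_emitted=0
After char 1 ('L'=11): chars_in_quartet=2 acc=0x68B bytes_emitted=0
After char 2 ('+'=62): chars_in_quartet=3 acc=0x1A2FE bytes_emitted=0
After char 3 ('E'=4): chars_in_quartet=4 acc=0x68BF84 -> emit 68 BF 84, reset; bytes_emitted=3
After char 4 ('v'=47): chars_in_quartet=1 acc=0x2F bytes_emitted=3
After char 5 ('b'=27): chars_in_quartet=2 acc=0xBDB bytes_emitted=3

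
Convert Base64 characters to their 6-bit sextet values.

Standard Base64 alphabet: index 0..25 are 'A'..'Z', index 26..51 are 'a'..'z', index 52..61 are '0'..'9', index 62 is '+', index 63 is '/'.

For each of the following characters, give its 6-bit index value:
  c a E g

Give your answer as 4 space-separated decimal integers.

'c': a..z range, 26 + ord('c') − ord('a') = 28
'a': a..z range, 26 + ord('a') − ord('a') = 26
'E': A..Z range, ord('E') − ord('A') = 4
'g': a..z range, 26 + ord('g') − ord('a') = 32

Answer: 28 26 4 32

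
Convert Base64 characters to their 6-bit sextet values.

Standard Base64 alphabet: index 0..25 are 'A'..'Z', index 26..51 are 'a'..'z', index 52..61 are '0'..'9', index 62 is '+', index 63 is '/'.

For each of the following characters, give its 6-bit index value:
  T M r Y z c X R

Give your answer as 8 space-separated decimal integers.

'T': A..Z range, ord('T') − ord('A') = 19
'M': A..Z range, ord('M') − ord('A') = 12
'r': a..z range, 26 + ord('r') − ord('a') = 43
'Y': A..Z range, ord('Y') − ord('A') = 24
'z': a..z range, 26 + ord('z') − ord('a') = 51
'c': a..z range, 26 + ord('c') − ord('a') = 28
'X': A..Z range, ord('X') − ord('A') = 23
'R': A..Z range, ord('R') − ord('A') = 17

Answer: 19 12 43 24 51 28 23 17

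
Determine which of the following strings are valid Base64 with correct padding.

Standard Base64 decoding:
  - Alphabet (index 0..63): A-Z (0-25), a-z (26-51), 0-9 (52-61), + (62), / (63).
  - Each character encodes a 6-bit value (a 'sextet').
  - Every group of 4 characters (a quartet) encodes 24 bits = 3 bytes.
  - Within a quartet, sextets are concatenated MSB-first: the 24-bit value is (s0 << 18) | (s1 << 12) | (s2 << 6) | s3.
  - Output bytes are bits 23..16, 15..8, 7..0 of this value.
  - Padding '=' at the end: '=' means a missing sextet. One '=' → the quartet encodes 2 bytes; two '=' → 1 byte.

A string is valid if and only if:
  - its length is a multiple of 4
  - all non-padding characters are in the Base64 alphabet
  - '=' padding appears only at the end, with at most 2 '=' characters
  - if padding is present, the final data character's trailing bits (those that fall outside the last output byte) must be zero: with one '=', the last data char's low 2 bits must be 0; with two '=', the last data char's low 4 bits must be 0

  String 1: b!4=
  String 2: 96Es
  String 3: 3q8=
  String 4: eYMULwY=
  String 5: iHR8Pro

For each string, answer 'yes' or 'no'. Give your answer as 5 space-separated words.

String 1: 'b!4=' → invalid (bad char(s): ['!'])
String 2: '96Es' → valid
String 3: '3q8=' → valid
String 4: 'eYMULwY=' → valid
String 5: 'iHR8Pro' → invalid (len=7 not mult of 4)

Answer: no yes yes yes no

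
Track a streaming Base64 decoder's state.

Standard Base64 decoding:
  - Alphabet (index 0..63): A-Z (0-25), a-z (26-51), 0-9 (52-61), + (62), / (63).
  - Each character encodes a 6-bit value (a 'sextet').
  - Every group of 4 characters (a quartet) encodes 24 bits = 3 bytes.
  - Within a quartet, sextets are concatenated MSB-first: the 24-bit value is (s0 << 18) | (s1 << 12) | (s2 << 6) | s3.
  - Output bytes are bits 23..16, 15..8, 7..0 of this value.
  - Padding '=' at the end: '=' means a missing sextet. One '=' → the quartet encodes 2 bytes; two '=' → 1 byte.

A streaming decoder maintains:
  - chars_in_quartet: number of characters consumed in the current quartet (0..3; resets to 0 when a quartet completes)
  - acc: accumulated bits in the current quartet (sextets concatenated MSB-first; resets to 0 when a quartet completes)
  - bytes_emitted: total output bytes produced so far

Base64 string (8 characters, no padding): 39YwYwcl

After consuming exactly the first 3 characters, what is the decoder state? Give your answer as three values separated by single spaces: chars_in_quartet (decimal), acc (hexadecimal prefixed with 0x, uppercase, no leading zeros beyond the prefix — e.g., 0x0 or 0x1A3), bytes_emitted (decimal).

After char 0 ('3'=55): chars_in_quartet=1 acc=0x37 bytes_emitted=0
After char 1 ('9'=61): chars_in_quartet=2 acc=0xDFD bytes_emitted=0
After char 2 ('Y'=24): chars_in_quartet=3 acc=0x37F58 bytes_emitted=0

Answer: 3 0x37F58 0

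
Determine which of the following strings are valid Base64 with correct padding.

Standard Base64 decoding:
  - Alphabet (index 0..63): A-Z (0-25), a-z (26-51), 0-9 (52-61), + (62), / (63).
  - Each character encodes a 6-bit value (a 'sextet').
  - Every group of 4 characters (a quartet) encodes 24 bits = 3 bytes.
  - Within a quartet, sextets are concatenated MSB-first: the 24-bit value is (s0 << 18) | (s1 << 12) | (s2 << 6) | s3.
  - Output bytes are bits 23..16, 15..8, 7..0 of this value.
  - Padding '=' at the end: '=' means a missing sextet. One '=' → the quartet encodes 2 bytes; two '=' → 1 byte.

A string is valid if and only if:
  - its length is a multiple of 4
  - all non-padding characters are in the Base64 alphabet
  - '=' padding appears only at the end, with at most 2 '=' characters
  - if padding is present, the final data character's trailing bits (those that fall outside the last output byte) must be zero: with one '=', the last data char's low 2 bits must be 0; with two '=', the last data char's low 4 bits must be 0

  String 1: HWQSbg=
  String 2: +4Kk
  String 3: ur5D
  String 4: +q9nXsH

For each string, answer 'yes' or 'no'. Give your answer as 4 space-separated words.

String 1: 'HWQSbg=' → invalid (len=7 not mult of 4)
String 2: '+4Kk' → valid
String 3: 'ur5D' → valid
String 4: '+q9nXsH' → invalid (len=7 not mult of 4)

Answer: no yes yes no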